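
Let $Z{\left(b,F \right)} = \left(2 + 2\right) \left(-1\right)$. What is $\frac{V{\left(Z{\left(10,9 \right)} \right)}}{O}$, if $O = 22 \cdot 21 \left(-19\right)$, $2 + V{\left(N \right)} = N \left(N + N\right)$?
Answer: $- \frac{5}{1463} \approx -0.0034176$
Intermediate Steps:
$Z{\left(b,F \right)} = -4$ ($Z{\left(b,F \right)} = 4 \left(-1\right) = -4$)
$V{\left(N \right)} = -2 + 2 N^{2}$ ($V{\left(N \right)} = -2 + N \left(N + N\right) = -2 + N 2 N = -2 + 2 N^{2}$)
$O = -8778$ ($O = 462 \left(-19\right) = -8778$)
$\frac{V{\left(Z{\left(10,9 \right)} \right)}}{O} = \frac{-2 + 2 \left(-4\right)^{2}}{-8778} = \left(-2 + 2 \cdot 16\right) \left(- \frac{1}{8778}\right) = \left(-2 + 32\right) \left(- \frac{1}{8778}\right) = 30 \left(- \frac{1}{8778}\right) = - \frac{5}{1463}$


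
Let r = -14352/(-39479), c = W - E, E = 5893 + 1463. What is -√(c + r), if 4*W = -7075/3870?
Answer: -I*√3052663481539234618/20371164 ≈ -85.768*I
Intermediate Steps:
W = -1415/3096 (W = (-7075/3870)/4 = (-7075*1/3870)/4 = (¼)*(-1415/774) = -1415/3096 ≈ -0.45704)
E = 7356
c = -22775591/3096 (c = -1415/3096 - 1*7356 = -1415/3096 - 7356 = -22775591/3096 ≈ -7356.5)
r = 14352/39479 (r = -14352*(-1/39479) = 14352/39479 ≈ 0.36353)
-√(c + r) = -√(-22775591/3096 + 14352/39479) = -√(-899113123297/122226984) = -I*√3052663481539234618/20371164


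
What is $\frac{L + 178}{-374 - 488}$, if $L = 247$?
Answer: $- \frac{425}{862} \approx -0.49304$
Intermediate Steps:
$\frac{L + 178}{-374 - 488} = \frac{247 + 178}{-374 - 488} = \frac{425}{-862} = 425 \left(- \frac{1}{862}\right) = - \frac{425}{862}$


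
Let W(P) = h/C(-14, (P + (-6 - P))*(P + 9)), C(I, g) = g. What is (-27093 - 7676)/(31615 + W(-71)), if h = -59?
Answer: -1847724/1680103 ≈ -1.0998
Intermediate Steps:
W(P) = -59/(-54 - 6*P) (W(P) = -59*1/((P + 9)*(P + (-6 - P))) = -59*(-1/(6*(9 + P))) = -59/(-54 - 6*P))
(-27093 - 7676)/(31615 + W(-71)) = (-27093 - 7676)/(31615 + 59/(6*(9 - 71))) = -34769/(31615 + (59/6)/(-62)) = -34769/(31615 + (59/6)*(-1/62)) = -34769/(31615 - 59/372) = -34769/11760721/372 = -34769*372/11760721 = -1847724/1680103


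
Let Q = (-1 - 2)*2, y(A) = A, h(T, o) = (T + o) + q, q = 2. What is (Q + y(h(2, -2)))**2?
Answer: 16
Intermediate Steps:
h(T, o) = 2 + T + o (h(T, o) = (T + o) + 2 = 2 + T + o)
Q = -6 (Q = -3*2 = -6)
(Q + y(h(2, -2)))**2 = (-6 + (2 + 2 - 2))**2 = (-6 + 2)**2 = (-4)**2 = 16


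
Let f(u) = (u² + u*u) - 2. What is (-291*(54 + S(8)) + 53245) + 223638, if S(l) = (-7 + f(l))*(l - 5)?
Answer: 157282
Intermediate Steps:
f(u) = -2 + 2*u² (f(u) = (u² + u²) - 2 = 2*u² - 2 = -2 + 2*u²)
S(l) = (-9 + 2*l²)*(-5 + l) (S(l) = (-7 + (-2 + 2*l²))*(l - 5) = (-9 + 2*l²)*(-5 + l))
(-291*(54 + S(8)) + 53245) + 223638 = (-291*(54 + (45 - 10*8² - 9*8 + 2*8³)) + 53245) + 223638 = (-291*(54 + (45 - 10*64 - 72 + 2*512)) + 53245) + 223638 = (-291*(54 + (45 - 640 - 72 + 1024)) + 53245) + 223638 = (-291*(54 + 357) + 53245) + 223638 = (-291*411 + 53245) + 223638 = (-119601 + 53245) + 223638 = -66356 + 223638 = 157282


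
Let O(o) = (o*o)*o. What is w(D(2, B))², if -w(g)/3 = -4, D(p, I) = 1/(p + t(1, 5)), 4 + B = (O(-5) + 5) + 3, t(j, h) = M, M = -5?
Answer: 144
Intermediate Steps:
t(j, h) = -5
O(o) = o³ (O(o) = o²*o = o³)
B = -121 (B = -4 + (((-5)³ + 5) + 3) = -4 + ((-125 + 5) + 3) = -4 + (-120 + 3) = -4 - 117 = -121)
D(p, I) = 1/(-5 + p) (D(p, I) = 1/(p - 5) = 1/(-5 + p))
w(g) = 12 (w(g) = -3*(-4) = 12)
w(D(2, B))² = 12² = 144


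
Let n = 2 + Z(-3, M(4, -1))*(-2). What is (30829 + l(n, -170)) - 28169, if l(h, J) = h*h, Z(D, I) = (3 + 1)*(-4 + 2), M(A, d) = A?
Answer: 2984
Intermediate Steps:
Z(D, I) = -8 (Z(D, I) = 4*(-2) = -8)
n = 18 (n = 2 - 8*(-2) = 2 + 16 = 18)
l(h, J) = h**2
(30829 + l(n, -170)) - 28169 = (30829 + 18**2) - 28169 = (30829 + 324) - 28169 = 31153 - 28169 = 2984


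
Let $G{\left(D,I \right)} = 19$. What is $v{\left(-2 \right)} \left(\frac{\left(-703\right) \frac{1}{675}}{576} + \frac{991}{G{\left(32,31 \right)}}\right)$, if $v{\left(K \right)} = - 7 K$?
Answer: $\frac{2697012101}{3693600} \approx 730.19$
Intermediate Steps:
$v{\left(-2 \right)} \left(\frac{\left(-703\right) \frac{1}{675}}{576} + \frac{991}{G{\left(32,31 \right)}}\right) = \left(-7\right) \left(-2\right) \left(\frac{\left(-703\right) \frac{1}{675}}{576} + \frac{991}{19}\right) = 14 \left(\left(-703\right) \frac{1}{675} \cdot \frac{1}{576} + 991 \cdot \frac{1}{19}\right) = 14 \left(\left(- \frac{703}{675}\right) \frac{1}{576} + \frac{991}{19}\right) = 14 \left(- \frac{703}{388800} + \frac{991}{19}\right) = 14 \cdot \frac{385287443}{7387200} = \frac{2697012101}{3693600}$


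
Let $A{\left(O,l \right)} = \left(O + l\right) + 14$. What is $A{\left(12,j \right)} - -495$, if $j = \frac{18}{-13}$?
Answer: $\frac{6755}{13} \approx 519.62$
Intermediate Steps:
$j = - \frac{18}{13}$ ($j = 18 \left(- \frac{1}{13}\right) = - \frac{18}{13} \approx -1.3846$)
$A{\left(O,l \right)} = 14 + O + l$
$A{\left(12,j \right)} - -495 = \left(14 + 12 - \frac{18}{13}\right) - -495 = \frac{320}{13} + 495 = \frac{6755}{13}$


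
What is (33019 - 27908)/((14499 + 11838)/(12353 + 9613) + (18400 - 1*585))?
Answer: 37422742/130450209 ≈ 0.28687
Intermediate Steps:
(33019 - 27908)/((14499 + 11838)/(12353 + 9613) + (18400 - 1*585)) = 5111/(26337/21966 + (18400 - 585)) = 5111/(26337*(1/21966) + 17815) = 5111/(8779/7322 + 17815) = 5111/(130450209/7322) = 5111*(7322/130450209) = 37422742/130450209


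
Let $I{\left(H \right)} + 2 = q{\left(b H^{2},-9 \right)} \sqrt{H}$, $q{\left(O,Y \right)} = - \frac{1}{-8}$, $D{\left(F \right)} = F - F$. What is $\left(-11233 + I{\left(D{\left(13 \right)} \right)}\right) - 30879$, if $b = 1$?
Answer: $-42114$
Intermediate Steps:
$D{\left(F \right)} = 0$
$q{\left(O,Y \right)} = \frac{1}{8}$ ($q{\left(O,Y \right)} = \left(-1\right) \left(- \frac{1}{8}\right) = \frac{1}{8}$)
$I{\left(H \right)} = -2 + \frac{\sqrt{H}}{8}$
$\left(-11233 + I{\left(D{\left(13 \right)} \right)}\right) - 30879 = \left(-11233 - \left(2 - \frac{\sqrt{0}}{8}\right)\right) - 30879 = \left(-11233 + \left(-2 + \frac{1}{8} \cdot 0\right)\right) - 30879 = \left(-11233 + \left(-2 + 0\right)\right) - 30879 = \left(-11233 - 2\right) - 30879 = -11235 - 30879 = -42114$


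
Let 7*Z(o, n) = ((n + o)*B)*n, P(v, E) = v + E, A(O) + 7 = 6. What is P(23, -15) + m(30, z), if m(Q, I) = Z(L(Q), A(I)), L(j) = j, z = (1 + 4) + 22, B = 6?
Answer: -118/7 ≈ -16.857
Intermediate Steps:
A(O) = -1 (A(O) = -7 + 6 = -1)
P(v, E) = E + v
z = 27 (z = 5 + 22 = 27)
Z(o, n) = n*(6*n + 6*o)/7 (Z(o, n) = (((n + o)*6)*n)/7 = ((6*n + 6*o)*n)/7 = (n*(6*n + 6*o))/7 = n*(6*n + 6*o)/7)
m(Q, I) = 6/7 - 6*Q/7 (m(Q, I) = (6/7)*(-1)*(-1 + Q) = 6/7 - 6*Q/7)
P(23, -15) + m(30, z) = (-15 + 23) + (6/7 - 6/7*30) = 8 + (6/7 - 180/7) = 8 - 174/7 = -118/7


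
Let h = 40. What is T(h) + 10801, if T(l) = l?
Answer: 10841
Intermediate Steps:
T(h) + 10801 = 40 + 10801 = 10841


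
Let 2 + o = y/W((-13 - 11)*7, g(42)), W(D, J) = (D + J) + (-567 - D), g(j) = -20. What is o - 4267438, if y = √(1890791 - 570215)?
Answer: -4267440 - 8*√20634/587 ≈ -4.2674e+6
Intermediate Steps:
W(D, J) = -567 + J
y = 8*√20634 (y = √1320576 = 8*√20634 ≈ 1149.2)
o = -2 - 8*√20634/587 (o = -2 + (8*√20634)/(-567 - 20) = -2 + (8*√20634)/(-587) = -2 + (8*√20634)*(-1/587) = -2 - 8*√20634/587 ≈ -3.9577)
o - 4267438 = (-2 - 8*√20634/587) - 4267438 = -4267440 - 8*√20634/587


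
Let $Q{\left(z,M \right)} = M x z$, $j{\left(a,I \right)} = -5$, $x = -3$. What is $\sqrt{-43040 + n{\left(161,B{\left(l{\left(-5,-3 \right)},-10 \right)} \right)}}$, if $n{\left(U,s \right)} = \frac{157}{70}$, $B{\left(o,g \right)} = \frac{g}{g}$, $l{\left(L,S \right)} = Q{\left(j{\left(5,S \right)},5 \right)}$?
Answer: $\frac{i \sqrt{210885010}}{70} \approx 207.46 i$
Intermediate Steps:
$Q{\left(z,M \right)} = - 3 M z$ ($Q{\left(z,M \right)} = M \left(-3\right) z = - 3 M z$)
$l{\left(L,S \right)} = 75$ ($l{\left(L,S \right)} = \left(-3\right) 5 \left(-5\right) = 75$)
$B{\left(o,g \right)} = 1$
$n{\left(U,s \right)} = \frac{157}{70}$ ($n{\left(U,s \right)} = 157 \cdot \frac{1}{70} = \frac{157}{70}$)
$\sqrt{-43040 + n{\left(161,B{\left(l{\left(-5,-3 \right)},-10 \right)} \right)}} = \sqrt{-43040 + \frac{157}{70}} = \sqrt{- \frac{3012643}{70}} = \frac{i \sqrt{210885010}}{70}$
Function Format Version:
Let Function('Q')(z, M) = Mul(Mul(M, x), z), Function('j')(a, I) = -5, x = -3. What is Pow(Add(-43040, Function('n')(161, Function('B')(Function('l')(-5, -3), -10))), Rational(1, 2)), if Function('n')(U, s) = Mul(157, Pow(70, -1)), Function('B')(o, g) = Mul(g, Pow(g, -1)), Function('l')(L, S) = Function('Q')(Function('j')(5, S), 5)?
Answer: Mul(Rational(1, 70), I, Pow(210885010, Rational(1, 2))) ≈ Mul(207.46, I)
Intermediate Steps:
Function('Q')(z, M) = Mul(-3, M, z) (Function('Q')(z, M) = Mul(Mul(M, -3), z) = Mul(Mul(-3, M), z) = Mul(-3, M, z))
Function('l')(L, S) = 75 (Function('l')(L, S) = Mul(-3, 5, -5) = 75)
Function('B')(o, g) = 1
Function('n')(U, s) = Rational(157, 70) (Function('n')(U, s) = Mul(157, Rational(1, 70)) = Rational(157, 70))
Pow(Add(-43040, Function('n')(161, Function('B')(Function('l')(-5, -3), -10))), Rational(1, 2)) = Pow(Add(-43040, Rational(157, 70)), Rational(1, 2)) = Pow(Rational(-3012643, 70), Rational(1, 2)) = Mul(Rational(1, 70), I, Pow(210885010, Rational(1, 2)))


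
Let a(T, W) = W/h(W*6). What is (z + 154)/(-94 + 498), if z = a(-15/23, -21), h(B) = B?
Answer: 925/2424 ≈ 0.38160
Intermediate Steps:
a(T, W) = ⅙ (a(T, W) = W/((W*6)) = W/((6*W)) = W*(1/(6*W)) = ⅙)
z = ⅙ ≈ 0.16667
(z + 154)/(-94 + 498) = (⅙ + 154)/(-94 + 498) = (925/6)/404 = (925/6)*(1/404) = 925/2424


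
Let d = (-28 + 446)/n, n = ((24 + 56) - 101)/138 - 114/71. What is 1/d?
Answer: -5741/1365188 ≈ -0.0042053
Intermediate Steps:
n = -5741/3266 (n = (80 - 101)*(1/138) - 114*1/71 = -21*1/138 - 114/71 = -7/46 - 114/71 = -5741/3266 ≈ -1.7578)
d = -1365188/5741 (d = (-28 + 446)/(-5741/3266) = 418*(-3266/5741) = -1365188/5741 ≈ -237.80)
1/d = 1/(-1365188/5741) = -5741/1365188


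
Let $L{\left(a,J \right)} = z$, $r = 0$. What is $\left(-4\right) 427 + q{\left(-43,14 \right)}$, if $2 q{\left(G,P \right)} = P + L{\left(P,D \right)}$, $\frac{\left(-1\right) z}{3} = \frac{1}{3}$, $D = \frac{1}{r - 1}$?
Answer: $- \frac{3403}{2} \approx -1701.5$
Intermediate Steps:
$D = -1$ ($D = \frac{1}{0 - 1} = \frac{1}{-1} = -1$)
$z = -1$ ($z = - \frac{3}{3} = \left(-3\right) \frac{1}{3} = -1$)
$L{\left(a,J \right)} = -1$
$q{\left(G,P \right)} = - \frac{1}{2} + \frac{P}{2}$ ($q{\left(G,P \right)} = \frac{P - 1}{2} = \frac{-1 + P}{2} = - \frac{1}{2} + \frac{P}{2}$)
$\left(-4\right) 427 + q{\left(-43,14 \right)} = \left(-4\right) 427 + \left(- \frac{1}{2} + \frac{1}{2} \cdot 14\right) = -1708 + \left(- \frac{1}{2} + 7\right) = -1708 + \frac{13}{2} = - \frac{3403}{2}$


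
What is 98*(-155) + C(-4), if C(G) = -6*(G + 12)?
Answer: -15238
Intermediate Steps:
C(G) = -72 - 6*G (C(G) = -6*(12 + G) = -72 - 6*G)
98*(-155) + C(-4) = 98*(-155) + (-72 - 6*(-4)) = -15190 + (-72 + 24) = -15190 - 48 = -15238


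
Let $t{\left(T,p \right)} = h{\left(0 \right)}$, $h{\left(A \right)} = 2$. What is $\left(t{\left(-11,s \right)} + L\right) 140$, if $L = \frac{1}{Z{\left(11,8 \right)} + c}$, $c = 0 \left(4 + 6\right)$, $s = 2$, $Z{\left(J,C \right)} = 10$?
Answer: $294$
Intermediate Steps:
$c = 0$ ($c = 0 \cdot 10 = 0$)
$t{\left(T,p \right)} = 2$
$L = \frac{1}{10}$ ($L = \frac{1}{10 + 0} = \frac{1}{10} \approx 0.1$)
$\left(t{\left(-11,s \right)} + L\right) 140 = \left(2 + \frac{1}{10}\right) 140 = \frac{21}{10} \cdot 140 = 294$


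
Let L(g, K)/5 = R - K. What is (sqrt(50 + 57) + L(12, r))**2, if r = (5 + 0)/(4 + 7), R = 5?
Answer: 75447/121 + 500*sqrt(107)/11 ≈ 1093.7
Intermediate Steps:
r = 5/11 ≈ 0.45455
L(g, K) = 25 - 5*K (L(g, K) = 5*(5 - K) = 25 - 5*K)
(sqrt(50 + 57) + L(12, r))**2 = (sqrt(50 + 57) + (25 - 5*5/11))**2 = (sqrt(107) + (25 - 25/11))**2 = (sqrt(107) + 250/11)**2 = (250/11 + sqrt(107))**2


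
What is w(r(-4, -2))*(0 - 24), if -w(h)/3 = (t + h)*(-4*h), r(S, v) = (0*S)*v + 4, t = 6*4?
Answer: -32256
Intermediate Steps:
t = 24
r(S, v) = 4 (r(S, v) = 0*v + 4 = 0 + 4 = 4)
w(h) = 12*h*(24 + h) (w(h) = -3*(24 + h)*(-4*h) = -(-12)*h*(24 + h) = 12*h*(24 + h))
w(r(-4, -2))*(0 - 24) = (12*4*(24 + 4))*(0 - 24) = (12*4*28)*(-24) = 1344*(-24) = -32256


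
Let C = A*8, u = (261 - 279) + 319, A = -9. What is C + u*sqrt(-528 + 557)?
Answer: -72 + 301*sqrt(29) ≈ 1548.9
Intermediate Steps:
u = 301 (u = -18 + 319 = 301)
C = -72 (C = -9*8 = -72)
C + u*sqrt(-528 + 557) = -72 + 301*sqrt(-528 + 557) = -72 + 301*sqrt(29)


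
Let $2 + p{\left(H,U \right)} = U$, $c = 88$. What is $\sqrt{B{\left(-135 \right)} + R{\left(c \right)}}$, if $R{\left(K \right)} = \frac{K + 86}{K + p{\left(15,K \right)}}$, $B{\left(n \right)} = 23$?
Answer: $2 \sqrt{6} \approx 4.899$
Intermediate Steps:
$p{\left(H,U \right)} = -2 + U$
$R{\left(K \right)} = \frac{86 + K}{-2 + 2 K}$ ($R{\left(K \right)} = \frac{K + 86}{K + \left(-2 + K\right)} = \frac{86 + K}{-2 + 2 K}$)
$\sqrt{B{\left(-135 \right)} + R{\left(c \right)}} = \sqrt{23 + \frac{86 + 88}{2 \left(-1 + 88\right)}} = \sqrt{23 + \frac{1}{2} \cdot \frac{1}{87} \cdot 174} = \sqrt{23 + 1} = \sqrt{24} = 2 \sqrt{6}$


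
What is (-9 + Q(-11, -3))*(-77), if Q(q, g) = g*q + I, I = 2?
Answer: -2002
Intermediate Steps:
Q(q, g) = 2 + g*q (Q(q, g) = g*q + 2 = 2 + g*q)
(-9 + Q(-11, -3))*(-77) = (-9 + (2 - 3*(-11)))*(-77) = (-9 + (2 + 33))*(-77) = (-9 + 35)*(-77) = 26*(-77) = -2002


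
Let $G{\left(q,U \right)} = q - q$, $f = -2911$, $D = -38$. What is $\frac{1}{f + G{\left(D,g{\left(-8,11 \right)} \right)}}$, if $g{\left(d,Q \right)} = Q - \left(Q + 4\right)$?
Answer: $- \frac{1}{2911} \approx -0.00034352$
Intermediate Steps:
$g{\left(d,Q \right)} = -4$ ($g{\left(d,Q \right)} = Q - \left(4 + Q\right) = -4$)
$G{\left(q,U \right)} = 0$
$\frac{1}{f + G{\left(D,g{\left(-8,11 \right)} \right)}} = \frac{1}{-2911 + 0} = \frac{1}{-2911} = - \frac{1}{2911}$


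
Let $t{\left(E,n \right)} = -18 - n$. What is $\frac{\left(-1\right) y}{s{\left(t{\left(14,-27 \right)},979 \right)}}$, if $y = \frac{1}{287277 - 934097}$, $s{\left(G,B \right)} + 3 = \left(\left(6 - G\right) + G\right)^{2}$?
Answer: $\frac{1}{21345060} \approx 4.6849 \cdot 10^{-8}$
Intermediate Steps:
$s{\left(G,B \right)} = 33$ ($s{\left(G,B \right)} = -3 + \left(\left(6 - G\right) + G\right)^{2} = -3 + 6^{2} = -3 + 36 = 33$)
$y = - \frac{1}{646820}$ ($y = \frac{1}{-646820} = - \frac{1}{646820} \approx -1.546 \cdot 10^{-6}$)
$\frac{\left(-1\right) y}{s{\left(t{\left(14,-27 \right)},979 \right)}} = \frac{\left(-1\right) \left(- \frac{1}{646820}\right)}{33} = \frac{1}{646820} \cdot \frac{1}{33} = \frac{1}{21345060}$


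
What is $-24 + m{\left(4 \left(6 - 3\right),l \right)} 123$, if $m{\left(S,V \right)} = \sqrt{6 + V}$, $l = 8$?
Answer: $-24 + 123 \sqrt{14} \approx 436.22$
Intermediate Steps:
$-24 + m{\left(4 \left(6 - 3\right),l \right)} 123 = -24 + \sqrt{6 + 8} \cdot 123 = -24 + \sqrt{14} \cdot 123 = -24 + 123 \sqrt{14}$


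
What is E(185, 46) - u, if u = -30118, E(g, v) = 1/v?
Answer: 1385429/46 ≈ 30118.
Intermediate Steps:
E(185, 46) - u = 1/46 - 1*(-30118) = 1/46 + 30118 = 1385429/46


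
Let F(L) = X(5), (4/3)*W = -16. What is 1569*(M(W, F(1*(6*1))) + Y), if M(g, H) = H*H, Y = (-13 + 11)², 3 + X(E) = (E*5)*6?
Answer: 33910797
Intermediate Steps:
W = -12 (W = (¾)*(-16) = -12)
X(E) = -3 + 30*E (X(E) = -3 + (E*5)*6 = -3 + (5*E)*6 = -3 + 30*E)
F(L) = 147 (F(L) = -3 + 30*5 = -3 + 150 = 147)
Y = 4 (Y = (-2)² = 4)
M(g, H) = H²
1569*(M(W, F(1*(6*1))) + Y) = 1569*(147² + 4) = 1569*(21609 + 4) = 1569*21613 = 33910797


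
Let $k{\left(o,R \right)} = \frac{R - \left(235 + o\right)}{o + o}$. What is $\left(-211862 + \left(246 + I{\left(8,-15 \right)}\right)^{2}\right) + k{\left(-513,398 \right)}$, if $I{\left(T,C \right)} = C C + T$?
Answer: $\frac{9017689}{513} \approx 17578.0$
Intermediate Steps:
$I{\left(T,C \right)} = T + C^{2}$ ($I{\left(T,C \right)} = C^{2} + T = T + C^{2}$)
$k{\left(o,R \right)} = \frac{-235 + R - o}{2 o}$
$\left(-211862 + \left(246 + I{\left(8,-15 \right)}\right)^{2}\right) + k{\left(-513,398 \right)} = \left(-211862 + \left(246 + \left(8 + \left(-15\right)^{2}\right)\right)^{2}\right) + \frac{-235 + 398 - -513}{2 \left(-513\right)} = \left(-211862 + \left(246 + \left(8 + 225\right)\right)^{2}\right) + \frac{1}{2} \left(- \frac{1}{513}\right) \left(-235 + 398 + 513\right) = \left(-211862 + \left(246 + 233\right)^{2}\right) + \frac{1}{2} \left(- \frac{1}{513}\right) 676 = \left(-211862 + 479^{2}\right) - \frac{338}{513} = \left(-211862 + 229441\right) - \frac{338}{513} = 17579 - \frac{338}{513} = \frac{9017689}{513}$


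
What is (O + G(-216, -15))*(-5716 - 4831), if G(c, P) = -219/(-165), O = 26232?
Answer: -15217559651/55 ≈ -2.7668e+8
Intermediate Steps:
G(c, P) = 73/55 (G(c, P) = -219*(-1/165) = 73/55)
(O + G(-216, -15))*(-5716 - 4831) = (26232 + 73/55)*(-5716 - 4831) = (1442833/55)*(-10547) = -15217559651/55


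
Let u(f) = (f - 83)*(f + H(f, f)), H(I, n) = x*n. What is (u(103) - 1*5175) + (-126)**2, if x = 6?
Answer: 25121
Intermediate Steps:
H(I, n) = 6*n
u(f) = 7*f*(-83 + f) (u(f) = (f - 83)*(f + 6*f) = (-83 + f)*(7*f) = 7*f*(-83 + f))
(u(103) - 1*5175) + (-126)**2 = (7*103*(-83 + 103) - 1*5175) + (-126)**2 = (7*103*20 - 5175) + 15876 = (14420 - 5175) + 15876 = 9245 + 15876 = 25121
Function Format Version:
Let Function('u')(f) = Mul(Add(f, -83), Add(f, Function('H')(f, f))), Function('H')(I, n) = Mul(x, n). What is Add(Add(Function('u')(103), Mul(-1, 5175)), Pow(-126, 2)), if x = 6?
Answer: 25121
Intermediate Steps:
Function('H')(I, n) = Mul(6, n)
Function('u')(f) = Mul(7, f, Add(-83, f)) (Function('u')(f) = Mul(Add(f, -83), Add(f, Mul(6, f))) = Mul(Add(-83, f), Mul(7, f)) = Mul(7, f, Add(-83, f)))
Add(Add(Function('u')(103), Mul(-1, 5175)), Pow(-126, 2)) = Add(Add(Mul(7, 103, Add(-83, 103)), Mul(-1, 5175)), Pow(-126, 2)) = Add(Add(Mul(7, 103, 20), -5175), 15876) = Add(Add(14420, -5175), 15876) = Add(9245, 15876) = 25121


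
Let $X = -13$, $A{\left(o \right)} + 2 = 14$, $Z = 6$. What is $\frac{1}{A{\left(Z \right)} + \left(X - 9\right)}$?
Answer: $- \frac{1}{10} \approx -0.1$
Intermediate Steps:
$A{\left(o \right)} = 12$ ($A{\left(o \right)} = -2 + 14 = 12$)
$\frac{1}{A{\left(Z \right)} + \left(X - 9\right)} = \frac{1}{12 - 22} = \frac{1}{-10} = - \frac{1}{10}$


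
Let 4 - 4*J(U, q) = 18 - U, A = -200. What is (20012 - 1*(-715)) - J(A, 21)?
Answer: 41561/2 ≈ 20781.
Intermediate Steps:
J(U, q) = -7/2 + U/4 (J(U, q) = 1 - (18 - U)/4 = 1 + (-9/2 + U/4) = -7/2 + U/4)
(20012 - 1*(-715)) - J(A, 21) = (20012 - 1*(-715)) - (-7/2 + (1/4)*(-200)) = (20012 + 715) - (-7/2 - 50) = 20727 - 1*(-107/2) = 20727 + 107/2 = 41561/2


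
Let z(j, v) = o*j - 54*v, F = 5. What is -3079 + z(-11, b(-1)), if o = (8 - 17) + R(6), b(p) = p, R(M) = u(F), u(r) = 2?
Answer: -2948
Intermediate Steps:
R(M) = 2
o = -7 (o = (8 - 17) + 2 = -9 + 2 = -7)
z(j, v) = -54*v - 7*j (z(j, v) = -7*j - 54*v = -54*v - 7*j)
-3079 + z(-11, b(-1)) = -3079 + (-54*(-1) - 7*(-11)) = -3079 + (54 + 77) = -3079 + 131 = -2948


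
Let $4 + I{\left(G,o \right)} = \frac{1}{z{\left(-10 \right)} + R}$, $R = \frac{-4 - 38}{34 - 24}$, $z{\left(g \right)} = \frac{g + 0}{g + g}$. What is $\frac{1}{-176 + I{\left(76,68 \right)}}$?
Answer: $- \frac{37}{6670} \approx -0.0055472$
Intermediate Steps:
$z{\left(g \right)} = \frac{1}{2}$ ($z{\left(g \right)} = \frac{g}{2 g} = g \frac{1}{2 g} = \frac{1}{2}$)
$R = - \frac{21}{5}$ ($R = - \frac{42}{10} = \left(-42\right) \frac{1}{10} = - \frac{21}{5} \approx -4.2$)
$I{\left(G,o \right)} = - \frac{158}{37}$ ($I{\left(G,o \right)} = -4 + \frac{1}{\frac{1}{2} - \frac{21}{5}} = -4 + \frac{1}{- \frac{37}{10}} = -4 - \frac{10}{37} = - \frac{158}{37}$)
$\frac{1}{-176 + I{\left(76,68 \right)}} = \frac{1}{-176 - \frac{158}{37}} = \frac{1}{- \frac{6670}{37}} = - \frac{37}{6670}$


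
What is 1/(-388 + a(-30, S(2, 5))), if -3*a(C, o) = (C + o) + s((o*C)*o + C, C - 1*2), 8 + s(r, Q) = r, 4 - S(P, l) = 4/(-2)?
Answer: -3/22 ≈ -0.13636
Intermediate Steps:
S(P, l) = 6 (S(P, l) = 4 - 4/(-2) = 4 - 4*(-1)/2 = 4 - 1*(-2) = 4 + 2 = 6)
s(r, Q) = -8 + r
a(C, o) = 8/3 - 2*C/3 - o/3 - C*o²/3 (a(C, o) = -((C + o) + (-8 + ((o*C)*o + C)))/3 = -((C + o) + (-8 + ((C*o)*o + C)))/3 = -((C + o) + (-8 + (C*o² + C)))/3 = -((C + o) + (-8 + (C + C*o²)))/3 = -((C + o) + (-8 + C + C*o²))/3 = -(-8 + o + 2*C + C*o²)/3 = 8/3 - 2*C/3 - o/3 - C*o²/3)
1/(-388 + a(-30, S(2, 5))) = 1/(-388 + (8/3 - ⅓*(-30) - ⅓*6 - ⅓*(-30)*(1 + 6²))) = 1/(-388 + (8/3 + 10 - 2 - ⅓*(-30)*(1 + 36))) = 1/(-388 + (8/3 + 10 - 2 - ⅓*(-30)*37)) = 1/(-388 + (8/3 + 10 - 2 + 370)) = 1/(-388 + 1142/3) = 1/(-22/3) = -3/22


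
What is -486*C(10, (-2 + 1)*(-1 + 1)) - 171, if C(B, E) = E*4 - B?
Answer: 4689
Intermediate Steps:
C(B, E) = -B + 4*E (C(B, E) = 4*E - B = -B + 4*E)
-486*C(10, (-2 + 1)*(-1 + 1)) - 171 = -486*(-1*10 + 4*((-2 + 1)*(-1 + 1))) - 171 = -486*(-10 + 4*(-1*0)) - 171 = -486*(-10 + 4*0) - 171 = -486*(-10 + 0) - 171 = -486*(-10) - 171 = 4860 - 171 = 4689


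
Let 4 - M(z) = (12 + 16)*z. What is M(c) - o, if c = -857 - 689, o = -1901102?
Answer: 1944394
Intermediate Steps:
c = -1546
M(z) = 4 - 28*z (M(z) = 4 - (12 + 16)*z = 4 - 28*z)
M(c) - o = (4 - 28*(-1546)) - 1*(-1901102) = (4 + 43288) + 1901102 = 43292 + 1901102 = 1944394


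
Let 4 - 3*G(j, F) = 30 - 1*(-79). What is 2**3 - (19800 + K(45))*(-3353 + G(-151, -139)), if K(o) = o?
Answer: 67234868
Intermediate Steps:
G(j, F) = -35 (G(j, F) = 4/3 - (30 - 1*(-79))/3 = 4/3 - (30 + 79)/3 = 4/3 - 1/3*109 = 4/3 - 109/3 = -35)
2**3 - (19800 + K(45))*(-3353 + G(-151, -139)) = 2**3 - (19800 + 45)*(-3353 - 35) = 8 - 19845*(-3388) = 8 - 1*(-67234860) = 8 + 67234860 = 67234868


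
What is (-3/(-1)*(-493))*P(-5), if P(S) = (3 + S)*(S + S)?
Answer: -29580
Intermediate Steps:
P(S) = 2*S*(3 + S) (P(S) = (3 + S)*(2*S) = 2*S*(3 + S))
(-3/(-1)*(-493))*P(-5) = (-3/(-1)*(-493))*(2*(-5)*(3 - 5)) = (-3*(-1)*(-493))*(2*(-5)*(-2)) = (3*(-493))*20 = -1479*20 = -29580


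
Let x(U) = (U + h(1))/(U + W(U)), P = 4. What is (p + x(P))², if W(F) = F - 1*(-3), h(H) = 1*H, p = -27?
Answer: 85264/121 ≈ 704.66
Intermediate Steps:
h(H) = H
W(F) = 3 + F (W(F) = F + 3 = 3 + F)
x(U) = (1 + U)/(3 + 2*U) (x(U) = (U + 1)/(U + (3 + U)) = (1 + U)/(3 + 2*U))
(p + x(P))² = (-27 + (1 + 4)/(3 + 2*4))² = (-27 + 5/(3 + 8))² = (-27 + 5/11)² = (-292/11)² = 85264/121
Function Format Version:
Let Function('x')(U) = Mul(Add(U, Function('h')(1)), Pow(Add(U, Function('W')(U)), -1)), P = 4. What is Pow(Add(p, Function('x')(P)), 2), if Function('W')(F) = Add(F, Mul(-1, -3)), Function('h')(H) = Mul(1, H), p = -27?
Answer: Rational(85264, 121) ≈ 704.66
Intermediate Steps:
Function('h')(H) = H
Function('W')(F) = Add(3, F) (Function('W')(F) = Add(F, 3) = Add(3, F))
Function('x')(U) = Mul(Pow(Add(3, Mul(2, U)), -1), Add(1, U)) (Function('x')(U) = Mul(Add(U, 1), Pow(Add(U, Add(3, U)), -1)) = Mul(Add(1, U), Pow(Add(3, Mul(2, U)), -1)) = Mul(Pow(Add(3, Mul(2, U)), -1), Add(1, U)))
Pow(Add(p, Function('x')(P)), 2) = Pow(Add(-27, Mul(Pow(Add(3, Mul(2, 4)), -1), Add(1, 4))), 2) = Pow(Add(-27, Mul(Pow(Add(3, 8), -1), 5)), 2) = Pow(Add(-27, Mul(Pow(11, -1), 5)), 2) = Pow(Add(-27, Mul(Rational(1, 11), 5)), 2) = Pow(Add(-27, Rational(5, 11)), 2) = Pow(Rational(-292, 11), 2) = Rational(85264, 121)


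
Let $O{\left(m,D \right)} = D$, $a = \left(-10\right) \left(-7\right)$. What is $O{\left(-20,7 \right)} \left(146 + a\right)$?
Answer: $1512$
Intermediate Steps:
$a = 70$
$O{\left(-20,7 \right)} \left(146 + a\right) = 7 \left(146 + 70\right) = 7 \cdot 216 = 1512$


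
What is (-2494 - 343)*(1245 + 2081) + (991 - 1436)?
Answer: -9436307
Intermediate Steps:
(-2494 - 343)*(1245 + 2081) + (991 - 1436) = -2837*3326 - 445 = -9435862 - 445 = -9436307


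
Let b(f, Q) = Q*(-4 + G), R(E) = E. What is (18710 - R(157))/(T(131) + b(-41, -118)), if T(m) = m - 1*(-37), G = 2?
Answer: 18553/404 ≈ 45.923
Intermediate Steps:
T(m) = 37 + m (T(m) = m + 37 = 37 + m)
b(f, Q) = -2*Q (b(f, Q) = Q*(-4 + 2) = Q*(-2) = -2*Q)
(18710 - R(157))/(T(131) + b(-41, -118)) = (18710 - 1*157)/((37 + 131) - 2*(-118)) = (18710 - 157)/(168 + 236) = 18553/404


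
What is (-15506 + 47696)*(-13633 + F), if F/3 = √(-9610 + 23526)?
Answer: -438846270 + 1351980*√71 ≈ -4.2745e+8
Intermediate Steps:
F = 42*√71 (F = 3*√(-9610 + 23526) = 3*√13916 = 3*(14*√71) = 42*√71 ≈ 353.90)
(-15506 + 47696)*(-13633 + F) = (-15506 + 47696)*(-13633 + 42*√71) = 32190*(-13633 + 42*√71) = -438846270 + 1351980*√71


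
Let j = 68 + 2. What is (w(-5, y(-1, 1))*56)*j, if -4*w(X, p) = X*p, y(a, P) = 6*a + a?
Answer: -34300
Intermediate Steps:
y(a, P) = 7*a
j = 70
w(X, p) = -X*p/4
(w(-5, y(-1, 1))*56)*j = (-1/4*(-5)*7*(-1)*56)*70 = (-1/4*(-5)*(-7)*56)*70 = -35/4*56*70 = -490*70 = -34300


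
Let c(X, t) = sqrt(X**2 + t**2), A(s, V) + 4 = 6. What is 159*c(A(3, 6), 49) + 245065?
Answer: 245065 + 159*sqrt(2405) ≈ 2.5286e+5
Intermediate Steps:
A(s, V) = 2 (A(s, V) = -4 + 6 = 2)
159*c(A(3, 6), 49) + 245065 = 159*sqrt(2**2 + 49**2) + 245065 = 159*sqrt(4 + 2401) + 245065 = 159*sqrt(2405) + 245065 = 245065 + 159*sqrt(2405)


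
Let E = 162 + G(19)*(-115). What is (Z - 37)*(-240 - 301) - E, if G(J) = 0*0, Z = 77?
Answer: -21802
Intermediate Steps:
G(J) = 0
E = 162 (E = 162 + 0*(-115) = 162 + 0 = 162)
(Z - 37)*(-240 - 301) - E = (77 - 37)*(-240 - 301) - 1*162 = 40*(-541) - 162 = -21640 - 162 = -21802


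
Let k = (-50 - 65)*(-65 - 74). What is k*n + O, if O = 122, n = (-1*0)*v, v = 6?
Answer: 122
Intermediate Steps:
k = 15985 (k = -115*(-139) = 15985)
n = 0 (n = -1*0*6 = 0*6 = 0)
k*n + O = 15985*0 + 122 = 0 + 122 = 122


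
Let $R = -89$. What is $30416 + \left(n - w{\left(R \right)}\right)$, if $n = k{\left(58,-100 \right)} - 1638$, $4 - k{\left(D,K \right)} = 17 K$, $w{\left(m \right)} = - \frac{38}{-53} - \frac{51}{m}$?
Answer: $\frac{143777509}{4717} \approx 30481.0$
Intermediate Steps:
$w{\left(m \right)} = \frac{38}{53} - \frac{51}{m}$ ($w{\left(m \right)} = \left(-38\right) \left(- \frac{1}{53}\right) - \frac{51}{m} = \frac{38}{53} - \frac{51}{m}$)
$k{\left(D,K \right)} = 4 - 17 K$
$n = 66$ ($n = \left(4 - -1700\right) - 1638 = \left(4 + 1700\right) - 1638 = 1704 - 1638 = 66$)
$30416 + \left(n - w{\left(R \right)}\right) = 30416 + \left(66 - \left(\frac{38}{53} - \frac{51}{-89}\right)\right) = 30416 + \left(66 - \left(\frac{38}{53} - - \frac{51}{89}\right)\right) = 30416 + \left(66 - \left(\frac{38}{53} + \frac{51}{89}\right)\right) = 30416 + \left(66 - \frac{6085}{4717}\right) = 30416 + \frac{305237}{4717} = \frac{143777509}{4717}$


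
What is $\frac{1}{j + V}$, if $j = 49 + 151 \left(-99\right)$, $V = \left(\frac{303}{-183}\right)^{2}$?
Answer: $- \frac{3721}{55432699} \approx -6.7126 \cdot 10^{-5}$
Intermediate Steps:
$V = \frac{10201}{3721}$ ($V = \left(303 \left(- \frac{1}{183}\right)\right)^{2} = \left(- \frac{101}{61}\right)^{2} = \frac{10201}{3721} \approx 2.7415$)
$j = -14900$ ($j = 49 - 14949 = -14900$)
$\frac{1}{j + V} = \frac{1}{-14900 + \frac{10201}{3721}} = \frac{1}{- \frac{55432699}{3721}} = - \frac{3721}{55432699}$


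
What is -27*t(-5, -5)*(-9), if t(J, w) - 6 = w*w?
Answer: 7533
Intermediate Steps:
t(J, w) = 6 + w² (t(J, w) = 6 + w*w = 6 + w²)
-27*t(-5, -5)*(-9) = -27*(6 + (-5)²)*(-9) = -27*(6 + 25)*(-9) = -27*31*(-9) = -837*(-9) = 7533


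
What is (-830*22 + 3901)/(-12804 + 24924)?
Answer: -14359/12120 ≈ -1.1847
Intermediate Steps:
(-830*22 + 3901)/(-12804 + 24924) = (-18260 + 3901)/12120 = -14359*1/12120 = -14359/12120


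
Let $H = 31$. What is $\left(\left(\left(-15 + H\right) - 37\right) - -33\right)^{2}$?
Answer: $144$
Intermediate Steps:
$\left(\left(\left(-15 + H\right) - 37\right) - -33\right)^{2} = \left(\left(\left(-15 + 31\right) - 37\right) - -33\right)^{2} = \left(\left(16 - 37\right) + 33\right)^{2} = \left(-21 + 33\right)^{2} = 12^{2} = 144$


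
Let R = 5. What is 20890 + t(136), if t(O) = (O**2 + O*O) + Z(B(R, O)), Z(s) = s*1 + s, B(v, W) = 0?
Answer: 57882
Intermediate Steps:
Z(s) = 2*s (Z(s) = s + s = 2*s)
t(O) = 2*O**2 (t(O) = (O**2 + O*O) + 2*0 = (O**2 + O**2) + 0 = 2*O**2 + 0 = 2*O**2)
20890 + t(136) = 20890 + 2*136**2 = 20890 + 2*18496 = 20890 + 36992 = 57882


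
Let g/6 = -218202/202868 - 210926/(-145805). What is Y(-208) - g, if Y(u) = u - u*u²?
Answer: 1623012915891183/180360785 ≈ 8.9987e+6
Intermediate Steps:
g = 401531457/180360785 (g = 6*(-218202/202868 - 210926/(-145805)) = 6*(-218202*1/202868 - 210926*(-1/145805)) = 6*(-2661/2474 + 210926/145805) = 6*(133843819/360721570) = 401531457/180360785 ≈ 2.2263)
Y(u) = u - u³
Y(-208) - g = (-208 - 1*(-208)³) - 1*401531457/180360785 = (-208 - 1*(-8998912)) - 401531457/180360785 = (-208 + 8998912) - 401531457/180360785 = 8998704 - 401531457/180360785 = 1623012915891183/180360785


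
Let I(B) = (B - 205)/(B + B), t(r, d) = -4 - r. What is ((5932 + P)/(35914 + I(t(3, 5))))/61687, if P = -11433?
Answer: -38507/15514527248 ≈ -2.4820e-6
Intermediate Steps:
I(B) = (-205 + B)/(2*B) (I(B) = (-205 + B)/((2*B)) = (-205 + B)*(1/(2*B)) = (-205 + B)/(2*B))
((5932 + P)/(35914 + I(t(3, 5))))/61687 = ((5932 - 11433)/(35914 + (-205 + (-4 - 1*3))/(2*(-4 - 1*3))))/61687 = -5501/(35914 + (-205 + (-4 - 3))/(2*(-4 - 3)))*(1/61687) = -5501/(35914 + (½)*(-205 - 7)/(-7))*(1/61687) = -5501/(35914 + (½)*(-⅐)*(-212))*(1/61687) = -5501/(35914 + 106/7)*(1/61687) = -5501/251504/7*(1/61687) = -5501*7/251504*(1/61687) = -38507/251504*1/61687 = -38507/15514527248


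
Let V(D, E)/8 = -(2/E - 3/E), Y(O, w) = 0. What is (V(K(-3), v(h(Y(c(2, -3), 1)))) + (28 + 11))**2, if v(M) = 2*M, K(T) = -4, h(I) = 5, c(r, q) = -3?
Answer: 39601/25 ≈ 1584.0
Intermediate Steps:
V(D, E) = 8/E (V(D, E) = 8*(-(2/E - 3/E)) = 8*(-(-1)/E) = 8/E)
(V(K(-3), v(h(Y(c(2, -3), 1)))) + (28 + 11))**2 = (8/((2*5)) + (28 + 11))**2 = (8/10 + 39)**2 = (8*(1/10) + 39)**2 = (4/5 + 39)**2 = (199/5)**2 = 39601/25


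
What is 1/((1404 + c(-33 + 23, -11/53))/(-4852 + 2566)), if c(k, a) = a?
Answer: -121158/74401 ≈ -1.6284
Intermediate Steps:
1/((1404 + c(-33 + 23, -11/53))/(-4852 + 2566)) = 1/((1404 - 11/53)/(-4852 + 2566)) = 1/((1404 - 11*1/53)/(-2286)) = 1/((1404 - 11/53)*(-1/2286)) = 1/((74401/53)*(-1/2286)) = 1/(-74401/121158) = -121158/74401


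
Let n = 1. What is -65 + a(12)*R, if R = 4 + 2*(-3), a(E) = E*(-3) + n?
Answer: 5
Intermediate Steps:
a(E) = 1 - 3*E (a(E) = E*(-3) + 1 = -3*E + 1 = 1 - 3*E)
R = -2 (R = 4 - 6 = -2)
-65 + a(12)*R = -65 + (1 - 3*12)*(-2) = -65 + (1 - 36)*(-2) = -65 - 35*(-2) = -65 + 70 = 5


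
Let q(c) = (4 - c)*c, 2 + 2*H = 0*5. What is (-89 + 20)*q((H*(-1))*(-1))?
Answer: 345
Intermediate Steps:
H = -1 (H = -1 + (0*5)/2 = -1 + (½)*0 = -1 + 0 = -1)
q(c) = c*(4 - c)
(-89 + 20)*q((H*(-1))*(-1)) = (-89 + 20)*((-1*(-1)*(-1))*(4 - (-1*(-1))*(-1))) = -69*1*(-1)*(4 - (-1)) = -(-69)*(4 - 1*(-1)) = -(-69)*(4 + 1) = -(-69)*5 = -69*(-5) = 345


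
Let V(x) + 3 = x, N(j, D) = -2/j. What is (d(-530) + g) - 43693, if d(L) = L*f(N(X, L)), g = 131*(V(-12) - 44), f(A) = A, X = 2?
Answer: -50892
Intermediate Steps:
V(x) = -3 + x
g = -7729 (g = 131*((-3 - 12) - 44) = 131*(-15 - 44) = 131*(-59) = -7729)
d(L) = -L (d(L) = L*(-2/2) = L*(-2*1/2) = L*(-1) = -L)
(d(-530) + g) - 43693 = (-1*(-530) - 7729) - 43693 = (530 - 7729) - 43693 = -7199 - 43693 = -50892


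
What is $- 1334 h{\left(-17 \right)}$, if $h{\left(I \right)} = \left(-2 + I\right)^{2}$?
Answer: $-481574$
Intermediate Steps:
$- 1334 h{\left(-17 \right)} = - 1334 \left(-2 - 17\right)^{2} = - 1334 \left(-19\right)^{2} = \left(-1334\right) 361 = -481574$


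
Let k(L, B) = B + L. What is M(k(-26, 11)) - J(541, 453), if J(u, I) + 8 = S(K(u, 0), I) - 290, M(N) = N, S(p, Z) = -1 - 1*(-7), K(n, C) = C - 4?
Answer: 277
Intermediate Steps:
K(n, C) = -4 + C
S(p, Z) = 6 (S(p, Z) = -1 + 7 = 6)
J(u, I) = -292 (J(u, I) = -8 + (6 - 290) = -8 - 284 = -292)
M(k(-26, 11)) - J(541, 453) = (11 - 26) - 1*(-292) = -15 + 292 = 277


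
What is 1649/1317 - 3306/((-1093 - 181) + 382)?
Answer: 2912455/587382 ≈ 4.9584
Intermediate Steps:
1649/1317 - 3306/((-1093 - 181) + 382) = 1649*(1/1317) - 3306/(-1274 + 382) = 1649/1317 - 3306/(-892) = 1649/1317 - 3306*(-1/892) = 1649/1317 + 1653/446 = 2912455/587382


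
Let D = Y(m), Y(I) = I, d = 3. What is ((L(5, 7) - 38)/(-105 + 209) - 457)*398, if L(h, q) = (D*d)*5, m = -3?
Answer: -9474589/52 ≈ -1.8220e+5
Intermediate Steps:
D = -3
L(h, q) = -45 (L(h, q) = -3*3*5 = -9*5 = -45)
((L(5, 7) - 38)/(-105 + 209) - 457)*398 = ((-45 - 38)/(-105 + 209) - 457)*398 = (-83/104 - 457)*398 = -47611/104*398 = -9474589/52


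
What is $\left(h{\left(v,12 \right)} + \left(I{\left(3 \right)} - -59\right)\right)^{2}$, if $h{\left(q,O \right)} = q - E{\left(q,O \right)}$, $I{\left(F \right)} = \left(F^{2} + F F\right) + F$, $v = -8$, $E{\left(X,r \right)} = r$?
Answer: $3600$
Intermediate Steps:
$I{\left(F \right)} = F + 2 F^{2}$ ($I{\left(F \right)} = \left(F^{2} + F^{2}\right) + F = 2 F^{2} + F = F + 2 F^{2}$)
$h{\left(q,O \right)} = q - O$
$\left(h{\left(v,12 \right)} + \left(I{\left(3 \right)} - -59\right)\right)^{2} = \left(\left(-8 - 12\right) + \left(3 \left(1 + 2 \cdot 3\right) - -59\right)\right)^{2} = \left(\left(-8 - 12\right) + \left(3 \left(1 + 6\right) + 59\right)\right)^{2} = \left(-20 + \left(3 \cdot 7 + 59\right)\right)^{2} = \left(-20 + \left(21 + 59\right)\right)^{2} = \left(-20 + 80\right)^{2} = 60^{2} = 3600$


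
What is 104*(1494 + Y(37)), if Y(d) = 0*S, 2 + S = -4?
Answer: 155376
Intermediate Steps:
S = -6 (S = -2 - 4 = -6)
Y(d) = 0 (Y(d) = 0*(-6) = 0)
104*(1494 + Y(37)) = 104*(1494 + 0) = 104*1494 = 155376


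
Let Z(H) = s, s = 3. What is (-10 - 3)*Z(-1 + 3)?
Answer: -39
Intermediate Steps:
Z(H) = 3
(-10 - 3)*Z(-1 + 3) = (-10 - 3)*3 = -13*3 = -39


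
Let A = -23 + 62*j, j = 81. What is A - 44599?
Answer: -39600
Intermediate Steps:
A = 4999 (A = -23 + 62*81 = -23 + 5022 = 4999)
A - 44599 = 4999 - 44599 = -39600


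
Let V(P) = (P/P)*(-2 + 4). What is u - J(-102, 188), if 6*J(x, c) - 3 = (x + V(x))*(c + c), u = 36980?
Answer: 259477/6 ≈ 43246.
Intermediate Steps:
V(P) = 2 (V(P) = 1*2 = 2)
J(x, c) = ½ + c*(2 + x)/3 (J(x, c) = ½ + ((x + 2)*(c + c))/6 = ½ + ((2 + x)*(2*c))/6 = ½ + (2*c*(2 + x))/6 = ½ + c*(2 + x)/3)
u - J(-102, 188) = 36980 - (½ + (⅔)*188 + (⅓)*188*(-102)) = 36980 - (½ + 376/3 - 6392) = 36980 - 1*(-37597/6) = 36980 + 37597/6 = 259477/6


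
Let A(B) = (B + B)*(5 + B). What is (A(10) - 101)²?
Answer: 39601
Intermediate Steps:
A(B) = 2*B*(5 + B) (A(B) = (2*B)*(5 + B) = 2*B*(5 + B))
(A(10) - 101)² = (2*10*(5 + 10) - 101)² = (2*10*15 - 101)² = (300 - 101)² = 199² = 39601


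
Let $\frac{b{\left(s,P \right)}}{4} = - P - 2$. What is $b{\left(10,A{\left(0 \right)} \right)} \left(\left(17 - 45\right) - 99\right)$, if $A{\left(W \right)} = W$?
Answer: $1016$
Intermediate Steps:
$b{\left(s,P \right)} = -8 - 4 P$ ($b{\left(s,P \right)} = 4 \left(- P - 2\right) = 4 \left(-2 - P\right) = -8 - 4 P$)
$b{\left(10,A{\left(0 \right)} \right)} \left(\left(17 - 45\right) - 99\right) = \left(-8 - 0\right) \left(\left(17 - 45\right) - 99\right) = \left(-8 + 0\right) \left(-28 - 99\right) = \left(-8\right) \left(-127\right) = 1016$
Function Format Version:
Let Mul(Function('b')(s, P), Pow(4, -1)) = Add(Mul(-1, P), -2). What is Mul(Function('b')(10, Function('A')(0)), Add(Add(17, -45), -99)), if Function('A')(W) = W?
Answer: 1016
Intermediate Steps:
Function('b')(s, P) = Add(-8, Mul(-4, P)) (Function('b')(s, P) = Mul(4, Add(Mul(-1, P), -2)) = Mul(4, Add(-2, Mul(-1, P))) = Add(-8, Mul(-4, P)))
Mul(Function('b')(10, Function('A')(0)), Add(Add(17, -45), -99)) = Mul(Add(-8, Mul(-4, 0)), Add(Add(17, -45), -99)) = Mul(Add(-8, 0), Add(-28, -99)) = Mul(-8, -127) = 1016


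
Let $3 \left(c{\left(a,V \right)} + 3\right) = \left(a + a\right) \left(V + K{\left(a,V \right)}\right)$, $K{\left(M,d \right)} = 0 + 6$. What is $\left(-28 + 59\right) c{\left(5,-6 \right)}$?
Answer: $-93$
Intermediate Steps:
$K{\left(M,d \right)} = 6$
$c{\left(a,V \right)} = -3 + \frac{2 a \left(6 + V\right)}{3}$ ($c{\left(a,V \right)} = -3 + \frac{\left(a + a\right) \left(V + 6\right)}{3} = -3 + \frac{2 a \left(6 + V\right)}{3}$)
$\left(-28 + 59\right) c{\left(5,-6 \right)} = \left(-28 + 59\right) \left(-3 + 4 \cdot 5 + \frac{2}{3} \left(-6\right) 5\right) = 31 \left(-3 + 20 - 20\right) = 31 \left(-3\right) = -93$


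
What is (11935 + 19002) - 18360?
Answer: 12577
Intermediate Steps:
(11935 + 19002) - 18360 = 30937 - 18360 = 12577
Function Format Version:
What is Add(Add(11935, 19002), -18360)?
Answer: 12577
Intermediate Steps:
Add(Add(11935, 19002), -18360) = Add(30937, -18360) = 12577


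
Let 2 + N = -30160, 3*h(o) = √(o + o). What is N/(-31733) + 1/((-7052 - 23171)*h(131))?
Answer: 30162/31733 - 3*√262/7918426 ≈ 0.95049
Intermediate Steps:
h(o) = √2*√o/3 (h(o) = √(o + o)/3 = √(2*o)/3 = (√2*√o)/3 = √2*√o/3)
N = -30162 (N = -2 - 30160 = -30162)
N/(-31733) + 1/((-7052 - 23171)*h(131)) = -30162/(-31733) + 1/((-7052 - 23171)*((√2*√131/3))) = -30162*(-1/31733) + 1/((-30223)*((√262/3))) = 30162/31733 - 3*√262/7918426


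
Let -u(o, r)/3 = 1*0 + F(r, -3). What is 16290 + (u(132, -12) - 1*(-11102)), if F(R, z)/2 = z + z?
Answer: 27428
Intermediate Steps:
F(R, z) = 4*z (F(R, z) = 2*(z + z) = 2*(2*z) = 4*z)
u(o, r) = 36 (u(o, r) = -3*(1*0 + 4*(-3)) = -3*(0 - 12) = -3*(-12) = 36)
16290 + (u(132, -12) - 1*(-11102)) = 16290 + (36 - 1*(-11102)) = 16290 + (36 + 11102) = 16290 + 11138 = 27428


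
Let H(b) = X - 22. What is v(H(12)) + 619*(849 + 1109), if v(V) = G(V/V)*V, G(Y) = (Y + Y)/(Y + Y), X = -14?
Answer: 1211966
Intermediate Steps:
H(b) = -36 (H(b) = -14 - 22 = -36)
G(Y) = 1 (G(Y) = (2*Y)/((2*Y)) = (2*Y)*(1/(2*Y)) = 1)
v(V) = V (v(V) = 1*V = V)
v(H(12)) + 619*(849 + 1109) = -36 + 619*(849 + 1109) = -36 + 619*1958 = -36 + 1212002 = 1211966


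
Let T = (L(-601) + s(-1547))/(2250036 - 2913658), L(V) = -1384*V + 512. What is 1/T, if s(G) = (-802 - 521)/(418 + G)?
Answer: -749229238/939663507 ≈ -0.79734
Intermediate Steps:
L(V) = 512 - 1384*V
s(G) = -1323/(418 + G)
T = -939663507/749229238 (T = ((512 - 1384*(-601)) - 1323/(418 - 1547))/(2250036 - 2913658) = ((512 + 831784) - 1323/(-1129))/(-663622) = (832296 - 1323*(-1/1129))*(-1/663622) = (832296 + 1323/1129)*(-1/663622) = (939663507/1129)*(-1/663622) = -939663507/749229238 ≈ -1.2542)
1/T = 1/(-939663507/749229238) = -749229238/939663507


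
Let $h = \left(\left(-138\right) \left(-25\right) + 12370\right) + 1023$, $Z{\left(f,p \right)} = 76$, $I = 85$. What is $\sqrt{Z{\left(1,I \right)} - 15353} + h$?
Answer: $16843 + i \sqrt{15277} \approx 16843.0 + 123.6 i$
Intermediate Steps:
$h = 16843$ ($h = \left(3450 + 12370\right) + 1023 = 15820 + 1023 = 16843$)
$\sqrt{Z{\left(1,I \right)} - 15353} + h = \sqrt{76 - 15353} + 16843 = \sqrt{-15277} + 16843 = i \sqrt{15277} + 16843 = 16843 + i \sqrt{15277}$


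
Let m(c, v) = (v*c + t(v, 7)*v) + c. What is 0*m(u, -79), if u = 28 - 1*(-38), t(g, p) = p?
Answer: 0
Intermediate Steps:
u = 66 (u = 28 + 38 = 66)
m(c, v) = c + 7*v + c*v (m(c, v) = (v*c + 7*v) + c = (c*v + 7*v) + c = (7*v + c*v) + c = c + 7*v + c*v)
0*m(u, -79) = 0*(66 + 7*(-79) + 66*(-79)) = 0*(66 - 553 - 5214) = 0*(-5701) = 0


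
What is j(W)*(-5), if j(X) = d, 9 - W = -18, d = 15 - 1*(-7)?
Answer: -110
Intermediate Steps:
d = 22 (d = 15 + 7 = 22)
W = 27 (W = 9 - 1*(-18) = 9 + 18 = 27)
j(X) = 22
j(W)*(-5) = 22*(-5) = -110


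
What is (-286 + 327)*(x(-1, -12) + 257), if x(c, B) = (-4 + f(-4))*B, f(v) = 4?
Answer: 10537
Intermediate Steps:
x(c, B) = 0 (x(c, B) = (-4 + 4)*B = 0*B = 0)
(-286 + 327)*(x(-1, -12) + 257) = (-286 + 327)*(0 + 257) = 41*257 = 10537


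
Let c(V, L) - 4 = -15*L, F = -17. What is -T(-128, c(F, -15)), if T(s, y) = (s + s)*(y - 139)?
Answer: 23040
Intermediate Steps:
c(V, L) = 4 - 15*L
T(s, y) = 2*s*(-139 + y) (T(s, y) = (2*s)*(-139 + y) = 2*s*(-139 + y))
-T(-128, c(F, -15)) = -2*(-128)*(-139 + (4 - 15*(-15))) = -2*(-128)*(-139 + (4 + 225)) = -2*(-128)*(-139 + 229) = -2*(-128)*90 = -1*(-23040) = 23040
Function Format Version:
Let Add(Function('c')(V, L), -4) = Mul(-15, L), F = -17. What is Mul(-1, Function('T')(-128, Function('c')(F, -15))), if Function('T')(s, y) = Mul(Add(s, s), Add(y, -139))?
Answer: 23040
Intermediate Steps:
Function('c')(V, L) = Add(4, Mul(-15, L))
Function('T')(s, y) = Mul(2, s, Add(-139, y)) (Function('T')(s, y) = Mul(Mul(2, s), Add(-139, y)) = Mul(2, s, Add(-139, y)))
Mul(-1, Function('T')(-128, Function('c')(F, -15))) = Mul(-1, Mul(2, -128, Add(-139, Add(4, Mul(-15, -15))))) = Mul(-1, Mul(2, -128, Add(-139, Add(4, 225)))) = Mul(-1, Mul(2, -128, Add(-139, 229))) = Mul(-1, Mul(2, -128, 90)) = Mul(-1, -23040) = 23040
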